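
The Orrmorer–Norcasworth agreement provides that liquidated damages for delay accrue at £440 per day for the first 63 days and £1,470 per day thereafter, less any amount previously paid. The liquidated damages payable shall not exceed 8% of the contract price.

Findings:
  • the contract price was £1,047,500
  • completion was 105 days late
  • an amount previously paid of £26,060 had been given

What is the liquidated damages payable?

£63,400

First 63 days: 63 × £440 = £27,720
Remaining days: (105 − 63) × £1,470 = £61,740
Accrued per-day damages: £27,720 + £61,740 = £89,460
Less amount previously paid: £89,460 − £26,060 = £63,400
Cap: 8% of £1,047,500 = £83,800
Cap at £83,800: £63,400 is within the cap, no reduction.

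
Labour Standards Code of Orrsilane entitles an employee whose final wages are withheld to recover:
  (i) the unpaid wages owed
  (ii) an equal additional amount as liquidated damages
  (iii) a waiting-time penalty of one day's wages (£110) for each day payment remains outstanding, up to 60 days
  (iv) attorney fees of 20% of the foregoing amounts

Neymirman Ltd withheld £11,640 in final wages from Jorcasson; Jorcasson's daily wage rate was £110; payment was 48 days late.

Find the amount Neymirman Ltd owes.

Liquidated damages (equal amount): £11,640
Penalty days: min(48, 60) = 48
Waiting-time penalty: 48 × £110 = £5,280
Subtotal: £11,640 + £11,640 + £5,280 = £28,560
Attorney fees: 20% of £28,560 = £5,712
Total award: £28,560 + £5,712 = £34,272

£34,272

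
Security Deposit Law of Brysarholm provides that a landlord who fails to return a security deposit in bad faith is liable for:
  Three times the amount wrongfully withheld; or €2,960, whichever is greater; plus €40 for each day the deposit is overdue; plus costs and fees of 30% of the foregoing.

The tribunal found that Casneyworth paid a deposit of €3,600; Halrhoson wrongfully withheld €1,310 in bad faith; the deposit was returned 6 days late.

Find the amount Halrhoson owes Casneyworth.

€5,421

Trebled: 3 × €1,310 = €3,930
Minimum €2,960: €3,930 meets the minimum, no increase.
Late-return penalty: 6 × €40 = €240
Damages plus late penalty: €3,930 + €240 = €4,170
Costs and fees: 30% of €4,170 = €1,251
Total recovery: €4,170 + €1,251 = €5,421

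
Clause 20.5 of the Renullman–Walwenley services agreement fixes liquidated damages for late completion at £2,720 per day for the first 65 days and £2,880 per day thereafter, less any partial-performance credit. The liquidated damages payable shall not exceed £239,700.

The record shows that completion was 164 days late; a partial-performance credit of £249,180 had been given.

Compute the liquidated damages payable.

£212,740

First 65 days: 65 × £2,720 = £176,800
Remaining days: (164 − 65) × £2,880 = £285,120
Accrued per-day damages: £176,800 + £285,120 = £461,920
Less partial-performance credit: £461,920 − £249,180 = £212,740
Cap at £239,700: £212,740 is within the cap, no reduction.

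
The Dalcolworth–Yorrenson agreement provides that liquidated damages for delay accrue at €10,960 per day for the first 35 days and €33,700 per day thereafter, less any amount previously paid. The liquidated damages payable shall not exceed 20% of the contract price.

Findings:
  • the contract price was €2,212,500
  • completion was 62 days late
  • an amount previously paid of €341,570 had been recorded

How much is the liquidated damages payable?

€442,500

First 35 days: 35 × €10,960 = €383,600
Remaining days: (62 − 35) × €33,700 = €909,900
Accrued per-day damages: €383,600 + €909,900 = €1,293,500
Less amount previously paid: €1,293,500 − €341,570 = €951,930
Cap: 20% of €2,212,500 = €442,500
Cap at €442,500: €951,930 exceeds the cap → €442,500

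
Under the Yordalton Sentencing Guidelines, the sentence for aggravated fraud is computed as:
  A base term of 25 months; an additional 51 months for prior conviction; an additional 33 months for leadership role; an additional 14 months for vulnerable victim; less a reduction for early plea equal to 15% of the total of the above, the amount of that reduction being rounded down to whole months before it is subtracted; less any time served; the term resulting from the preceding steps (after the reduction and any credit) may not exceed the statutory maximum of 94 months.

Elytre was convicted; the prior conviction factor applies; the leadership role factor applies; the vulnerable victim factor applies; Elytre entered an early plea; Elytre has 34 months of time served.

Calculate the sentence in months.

Prior conviction enhancement: +51 months
Leadership role enhancement: +33 months
Vulnerable victim enhancement: +14 months
Adjusted term: 25 months + 51 months + 33 months + 14 months = 123 months
Early plea reduction: 15% of 123 months = 18 months (rounded down)
After reduction: 123 − 18 = 105 months
Less time served: 105 months − 34 months = 71 months
Cap at 94 months: 71 months is within the cap, no reduction.

Sentence: 71 months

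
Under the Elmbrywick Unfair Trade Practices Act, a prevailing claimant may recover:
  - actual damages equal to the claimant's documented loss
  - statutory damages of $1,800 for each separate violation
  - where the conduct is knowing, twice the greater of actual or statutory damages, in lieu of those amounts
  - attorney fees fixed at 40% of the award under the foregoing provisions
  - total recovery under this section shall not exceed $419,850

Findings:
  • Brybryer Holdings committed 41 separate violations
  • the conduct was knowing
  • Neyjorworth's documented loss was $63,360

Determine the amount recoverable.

Statutory damages: 41 × $1,800 = $73,800
Greater of actual damages ($63,360) or statutory damages ($73,800): $73,800
Doubled: 2 × $73,800 = $147,600
Attorney fees: 40% of $147,600 = $59,040
Total before cap: $147,600 + $59,040 = $206,640
Cap at $419,850: $206,640 is within the cap, no reduction.

$206,640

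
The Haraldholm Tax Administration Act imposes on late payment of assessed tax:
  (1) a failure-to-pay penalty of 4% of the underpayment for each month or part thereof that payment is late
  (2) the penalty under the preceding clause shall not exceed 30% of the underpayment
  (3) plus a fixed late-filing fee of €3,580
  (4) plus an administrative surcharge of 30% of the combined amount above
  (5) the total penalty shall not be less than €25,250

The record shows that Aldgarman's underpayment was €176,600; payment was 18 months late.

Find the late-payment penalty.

Accrued rate: 4% × 18 = 72%, capped at 30% → 30%
Failure-to-pay penalty: 30% of €176,600 = €52,980
Penalty before surcharge: €52,980 + €3,580 = €56,560
Administrative surcharge: 30% of €56,560 = €16,968
Total penalty: €56,560 + €16,968 = €73,528
Minimum €25,250: €73,528 meets the minimum, no increase.

€73,528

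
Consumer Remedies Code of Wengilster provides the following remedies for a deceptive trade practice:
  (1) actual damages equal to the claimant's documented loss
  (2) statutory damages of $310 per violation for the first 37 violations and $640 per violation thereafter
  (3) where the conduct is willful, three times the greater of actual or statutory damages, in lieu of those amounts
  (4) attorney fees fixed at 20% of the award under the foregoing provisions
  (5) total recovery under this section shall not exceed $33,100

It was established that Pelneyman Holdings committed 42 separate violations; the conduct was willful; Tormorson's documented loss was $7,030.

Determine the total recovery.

$33,100

First 37 violations: 37 × $310 = $11,470
Remaining violations: (42 − 37) × $640 = $3,200
Statutory damages: $11,470 + $3,200 = $14,670
Greater of actual damages ($7,030) or statutory damages ($14,670): $14,670
Trebled: 3 × $14,670 = $44,010
Attorney fees: 20% of $44,010 = $8,802
Total before cap: $44,010 + $8,802 = $52,812
Cap at $33,100: $52,812 exceeds the cap → $33,100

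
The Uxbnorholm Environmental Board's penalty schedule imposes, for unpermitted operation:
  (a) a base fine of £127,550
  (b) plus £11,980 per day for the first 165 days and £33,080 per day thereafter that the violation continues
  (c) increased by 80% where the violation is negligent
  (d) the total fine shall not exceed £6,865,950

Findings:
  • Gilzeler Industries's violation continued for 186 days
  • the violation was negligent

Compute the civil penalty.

£5,038,074

First 165 days: 165 × £11,980 = £1,976,700
Remaining days: (186 − 165) × £33,080 = £694,680
Per-day component: £1,976,700 + £694,680 = £2,671,380
Base plus per-day: £127,550 + £2,671,380 = £2,798,930
Enhancement: 80% of £2,798,930 = £2,239,144
Enhanced fine: £2,798,930 + £2,239,144 = £5,038,074
Cap at £6,865,950: £5,038,074 is within the cap, no reduction.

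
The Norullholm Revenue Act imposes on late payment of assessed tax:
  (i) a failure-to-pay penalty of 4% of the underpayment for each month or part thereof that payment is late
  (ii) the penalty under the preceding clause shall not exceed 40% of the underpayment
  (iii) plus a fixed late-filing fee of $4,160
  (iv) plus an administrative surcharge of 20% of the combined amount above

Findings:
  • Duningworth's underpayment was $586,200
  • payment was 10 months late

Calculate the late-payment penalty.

Accrued rate: 4% × 10 = 40%, capped at 40% → 40%
Failure-to-pay penalty: 40% of $586,200 = $234,480
Penalty before surcharge: $234,480 + $4,160 = $238,640
Administrative surcharge: 20% of $238,640 = $47,728
Total penalty: $238,640 + $47,728 = $286,368

$286,368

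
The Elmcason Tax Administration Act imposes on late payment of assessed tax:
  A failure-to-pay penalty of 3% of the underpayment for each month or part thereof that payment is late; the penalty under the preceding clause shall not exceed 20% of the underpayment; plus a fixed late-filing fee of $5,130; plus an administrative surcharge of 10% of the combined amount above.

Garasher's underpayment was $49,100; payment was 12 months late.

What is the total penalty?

Accrued rate: 3% × 12 = 36%, capped at 20% → 20%
Failure-to-pay penalty: 20% of $49,100 = $9,820
Penalty before surcharge: $9,820 + $5,130 = $14,950
Administrative surcharge: 10% of $14,950 = $1,495
Total penalty: $14,950 + $1,495 = $16,445

$16,445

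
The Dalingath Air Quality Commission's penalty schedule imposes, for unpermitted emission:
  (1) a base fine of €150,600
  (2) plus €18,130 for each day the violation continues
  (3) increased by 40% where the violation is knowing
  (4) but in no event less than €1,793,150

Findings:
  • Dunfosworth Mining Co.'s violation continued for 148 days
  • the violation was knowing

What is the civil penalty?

€3,967,376

Per-day component: 148 × €18,130 = €2,683,240
Base plus per-day: €150,600 + €2,683,240 = €2,833,840
Enhancement: 40% of €2,833,840 = €1,133,536
Enhanced fine: €2,833,840 + €1,133,536 = €3,967,376
Minimum €1,793,150: €3,967,376 meets the minimum, no increase.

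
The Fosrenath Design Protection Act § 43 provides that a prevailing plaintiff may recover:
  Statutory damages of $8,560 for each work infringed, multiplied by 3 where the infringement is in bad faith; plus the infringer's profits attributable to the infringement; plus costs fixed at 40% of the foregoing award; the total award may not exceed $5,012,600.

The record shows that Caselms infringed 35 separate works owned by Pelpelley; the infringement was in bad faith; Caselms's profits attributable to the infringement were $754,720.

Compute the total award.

Statutory damages: 35 × $8,560 = $299,600
Trebled: 3 × $299,600 = $898,800
Combined award: $898,800 + $754,720 = $1,653,520
Costs: 40% of $1,653,520 = $661,408
Award plus costs: $1,653,520 + $661,408 = $2,314,928
Cap at $5,012,600: $2,314,928 is within the cap, no reduction.

$2,314,928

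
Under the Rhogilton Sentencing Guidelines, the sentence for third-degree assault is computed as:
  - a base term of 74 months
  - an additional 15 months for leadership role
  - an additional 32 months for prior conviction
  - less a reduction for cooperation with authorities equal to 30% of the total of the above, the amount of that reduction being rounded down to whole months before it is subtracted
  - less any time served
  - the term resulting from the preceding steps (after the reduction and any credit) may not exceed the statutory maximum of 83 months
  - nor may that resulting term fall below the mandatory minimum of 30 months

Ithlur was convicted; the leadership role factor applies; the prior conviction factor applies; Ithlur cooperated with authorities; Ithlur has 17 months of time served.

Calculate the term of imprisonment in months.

Leadership role enhancement: +15 months
Prior conviction enhancement: +32 months
Adjusted term: 74 months + 15 months + 32 months = 121 months
Cooperation with authorities reduction: 30% of 121 months = 36 months (rounded down)
After reduction: 121 − 36 = 85 months
Less time served: 85 months − 17 months = 68 months
Cap at 83 months: 68 months is within the cap, no reduction.
Minimum 30 months: 68 months meets the minimum, no increase.

68 months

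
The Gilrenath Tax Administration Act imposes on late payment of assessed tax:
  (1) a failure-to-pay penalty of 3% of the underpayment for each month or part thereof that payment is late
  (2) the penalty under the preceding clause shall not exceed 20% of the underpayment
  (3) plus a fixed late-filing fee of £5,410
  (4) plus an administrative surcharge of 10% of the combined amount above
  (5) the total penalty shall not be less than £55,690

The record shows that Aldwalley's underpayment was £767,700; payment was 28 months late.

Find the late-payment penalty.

Accrued rate: 3% × 28 = 84%, capped at 20% → 20%
Failure-to-pay penalty: 20% of £767,700 = £153,540
Penalty before surcharge: £153,540 + £5,410 = £158,950
Administrative surcharge: 10% of £158,950 = £15,895
Total penalty: £158,950 + £15,895 = £174,845
Minimum £55,690: £174,845 meets the minimum, no increase.

£174,845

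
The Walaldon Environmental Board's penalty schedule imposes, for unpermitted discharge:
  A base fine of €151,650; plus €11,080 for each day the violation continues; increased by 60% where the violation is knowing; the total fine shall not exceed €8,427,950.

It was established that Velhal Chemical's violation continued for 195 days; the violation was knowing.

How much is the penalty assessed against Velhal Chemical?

Per-day component: 195 × €11,080 = €2,160,600
Base plus per-day: €151,650 + €2,160,600 = €2,312,250
Enhancement: 60% of €2,312,250 = €1,387,350
Enhanced fine: €2,312,250 + €1,387,350 = €3,699,600
Cap at €8,427,950: €3,699,600 is within the cap, no reduction.

€3,699,600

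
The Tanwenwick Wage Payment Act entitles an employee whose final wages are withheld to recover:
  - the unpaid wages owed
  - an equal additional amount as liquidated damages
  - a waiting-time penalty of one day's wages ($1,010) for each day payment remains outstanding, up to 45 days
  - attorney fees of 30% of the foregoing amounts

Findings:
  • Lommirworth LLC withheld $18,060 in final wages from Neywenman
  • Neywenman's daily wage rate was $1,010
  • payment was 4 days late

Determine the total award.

Liquidated damages (equal amount): $18,060
Penalty days: min(4, 45) = 4
Waiting-time penalty: 4 × $1,010 = $4,040
Subtotal: $18,060 + $18,060 + $4,040 = $40,160
Attorney fees: 30% of $40,160 = $12,048
Total award: $40,160 + $12,048 = $52,208

$52,208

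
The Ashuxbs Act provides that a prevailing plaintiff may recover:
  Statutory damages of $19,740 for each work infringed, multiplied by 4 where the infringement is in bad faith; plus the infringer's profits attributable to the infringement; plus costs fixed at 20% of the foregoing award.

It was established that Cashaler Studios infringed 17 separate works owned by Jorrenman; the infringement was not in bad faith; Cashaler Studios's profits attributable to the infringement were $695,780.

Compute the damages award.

$1,237,632

Statutory damages: 17 × $19,740 = $335,580
Infringement not in bad faith: no ×4 enhancement.
Combined award: $335,580 + $695,780 = $1,031,360
Costs: 20% of $1,031,360 = $206,272
Award plus costs: $1,031,360 + $206,272 = $1,237,632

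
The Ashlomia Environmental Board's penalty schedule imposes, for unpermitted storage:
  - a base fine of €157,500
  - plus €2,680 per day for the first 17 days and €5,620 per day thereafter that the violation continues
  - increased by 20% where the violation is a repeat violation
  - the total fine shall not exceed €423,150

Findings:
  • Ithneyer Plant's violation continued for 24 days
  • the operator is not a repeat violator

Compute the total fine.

Civil penalty: €242,400

First 17 days: 17 × €2,680 = €45,560
Remaining days: (24 − 17) × €5,620 = €39,340
Per-day component: €45,560 + €39,340 = €84,900
Base plus per-day: €157,500 + €84,900 = €242,400
The operator is not a repeat violator: no 20% increase.
Cap at €423,150: €242,400 is within the cap, no reduction.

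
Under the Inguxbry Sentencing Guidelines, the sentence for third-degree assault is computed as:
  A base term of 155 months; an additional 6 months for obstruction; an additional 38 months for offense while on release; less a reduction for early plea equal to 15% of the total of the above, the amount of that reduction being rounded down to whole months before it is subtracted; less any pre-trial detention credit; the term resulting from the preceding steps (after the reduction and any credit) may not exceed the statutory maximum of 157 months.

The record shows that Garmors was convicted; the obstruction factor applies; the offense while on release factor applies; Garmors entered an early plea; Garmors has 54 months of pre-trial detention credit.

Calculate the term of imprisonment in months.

Obstruction enhancement: +6 months
Offense while on release enhancement: +38 months
Adjusted term: 155 months + 6 months + 38 months = 199 months
Early plea reduction: 15% of 199 months = 29 months (rounded down)
After reduction: 199 − 29 = 170 months
Less pre-trial detention credit: 170 months − 54 months = 116 months
Cap at 157 months: 116 months is within the cap, no reduction.

116 months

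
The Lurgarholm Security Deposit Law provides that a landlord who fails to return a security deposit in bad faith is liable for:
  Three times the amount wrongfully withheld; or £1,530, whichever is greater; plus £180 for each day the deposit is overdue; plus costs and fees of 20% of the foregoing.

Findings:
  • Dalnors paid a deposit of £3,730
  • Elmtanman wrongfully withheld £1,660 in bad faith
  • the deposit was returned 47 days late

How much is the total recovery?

£16,128

Trebled: 3 × £1,660 = £4,980
Minimum £1,530: £4,980 meets the minimum, no increase.
Late-return penalty: 47 × £180 = £8,460
Damages plus late penalty: £4,980 + £8,460 = £13,440
Costs and fees: 20% of £13,440 = £2,688
Total recovery: £13,440 + £2,688 = £16,128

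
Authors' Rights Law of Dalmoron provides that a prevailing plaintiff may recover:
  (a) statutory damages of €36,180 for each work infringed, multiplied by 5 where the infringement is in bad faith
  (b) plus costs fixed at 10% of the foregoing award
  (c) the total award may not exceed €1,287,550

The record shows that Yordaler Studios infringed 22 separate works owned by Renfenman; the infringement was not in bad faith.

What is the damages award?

Statutory damages: 22 × €36,180 = €795,960
Infringement not in bad faith: no ×5 enhancement.
Costs: 10% of €795,960 = €79,596
Award plus costs: €795,960 + €79,596 = €875,556
Cap at €1,287,550: €875,556 is within the cap, no reduction.

Award: €875,556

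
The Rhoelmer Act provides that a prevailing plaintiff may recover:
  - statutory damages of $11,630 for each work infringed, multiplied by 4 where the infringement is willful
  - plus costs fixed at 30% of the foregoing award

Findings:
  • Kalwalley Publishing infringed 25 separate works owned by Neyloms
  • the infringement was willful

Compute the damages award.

Statutory damages: 25 × $11,630 = $290,750
Multiplied by 4: 4 × $290,750 = $1,163,000
Costs: 30% of $1,163,000 = $348,900
Award plus costs: $1,163,000 + $348,900 = $1,511,900

Award: $1,511,900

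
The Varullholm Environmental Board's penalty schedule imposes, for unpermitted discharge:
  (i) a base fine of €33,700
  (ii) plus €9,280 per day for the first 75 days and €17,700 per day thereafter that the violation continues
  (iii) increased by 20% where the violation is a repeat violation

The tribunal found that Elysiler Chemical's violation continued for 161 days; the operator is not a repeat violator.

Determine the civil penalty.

First 75 days: 75 × €9,280 = €696,000
Remaining days: (161 − 75) × €17,700 = €1,522,200
Per-day component: €696,000 + €1,522,200 = €2,218,200
Base plus per-day: €33,700 + €2,218,200 = €2,251,900
The operator is not a repeat violator: no 20% increase.

€2,251,900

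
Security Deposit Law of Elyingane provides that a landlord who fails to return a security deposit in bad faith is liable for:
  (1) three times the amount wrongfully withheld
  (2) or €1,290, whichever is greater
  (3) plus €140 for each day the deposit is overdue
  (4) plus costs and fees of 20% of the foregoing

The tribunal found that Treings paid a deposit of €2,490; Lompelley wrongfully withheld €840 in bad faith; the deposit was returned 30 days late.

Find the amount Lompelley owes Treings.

€8,064

Trebled: 3 × €840 = €2,520
Minimum €1,290: €2,520 meets the minimum, no increase.
Late-return penalty: 30 × €140 = €4,200
Damages plus late penalty: €2,520 + €4,200 = €6,720
Costs and fees: 20% of €6,720 = €1,344
Total recovery: €6,720 + €1,344 = €8,064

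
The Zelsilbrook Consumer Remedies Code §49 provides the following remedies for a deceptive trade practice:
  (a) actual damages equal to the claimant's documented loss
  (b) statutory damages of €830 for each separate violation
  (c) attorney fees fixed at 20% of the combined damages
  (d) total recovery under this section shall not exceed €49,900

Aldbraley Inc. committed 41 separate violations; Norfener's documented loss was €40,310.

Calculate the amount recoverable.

Statutory damages: 41 × €830 = €34,030
Combined damages: €40,310 + €34,030 = €74,340
Attorney fees: 20% of €74,340 = €14,868
Total before cap: €74,340 + €14,868 = €89,208
Cap at €49,900: €89,208 exceeds the cap → €49,900

€49,900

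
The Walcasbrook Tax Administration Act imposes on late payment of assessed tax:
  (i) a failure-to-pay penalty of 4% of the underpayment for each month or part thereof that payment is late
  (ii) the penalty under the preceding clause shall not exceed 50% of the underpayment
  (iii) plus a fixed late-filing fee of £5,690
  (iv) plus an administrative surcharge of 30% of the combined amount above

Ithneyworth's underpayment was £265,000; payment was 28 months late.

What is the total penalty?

Accrued rate: 4% × 28 = 112%, capped at 50% → 50%
Failure-to-pay penalty: 50% of £265,000 = £132,500
Penalty before surcharge: £132,500 + £5,690 = £138,190
Administrative surcharge: 30% of £138,190 = £41,457
Total penalty: £138,190 + £41,457 = £179,647

£179,647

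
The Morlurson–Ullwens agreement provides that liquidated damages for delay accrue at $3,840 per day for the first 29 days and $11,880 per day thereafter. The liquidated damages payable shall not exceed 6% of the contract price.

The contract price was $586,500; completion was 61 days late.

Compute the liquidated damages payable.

First 29 days: 29 × $3,840 = $111,360
Remaining days: (61 − 29) × $11,880 = $380,160
Accrued per-day damages: $111,360 + $380,160 = $491,520
Cap: 6% of $586,500 = $35,190
Cap at $35,190: $491,520 exceeds the cap → $35,190

$35,190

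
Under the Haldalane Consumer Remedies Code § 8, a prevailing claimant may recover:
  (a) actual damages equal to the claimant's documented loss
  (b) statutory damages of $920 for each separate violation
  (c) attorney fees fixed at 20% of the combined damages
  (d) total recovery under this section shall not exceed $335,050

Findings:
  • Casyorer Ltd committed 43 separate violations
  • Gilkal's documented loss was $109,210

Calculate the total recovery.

$178,524

Statutory damages: 43 × $920 = $39,560
Combined damages: $109,210 + $39,560 = $148,770
Attorney fees: 20% of $148,770 = $29,754
Total before cap: $148,770 + $29,754 = $178,524
Cap at $335,050: $178,524 is within the cap, no reduction.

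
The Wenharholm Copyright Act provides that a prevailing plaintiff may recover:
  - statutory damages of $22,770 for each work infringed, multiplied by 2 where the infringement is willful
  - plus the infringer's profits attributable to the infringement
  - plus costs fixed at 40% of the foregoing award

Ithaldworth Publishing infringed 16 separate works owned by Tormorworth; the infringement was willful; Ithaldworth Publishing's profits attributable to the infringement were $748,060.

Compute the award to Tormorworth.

$2,067,380

Statutory damages: 16 × $22,770 = $364,320
Doubled: 2 × $364,320 = $728,640
Combined award: $728,640 + $748,060 = $1,476,700
Costs: 40% of $1,476,700 = $590,680
Award plus costs: $1,476,700 + $590,680 = $2,067,380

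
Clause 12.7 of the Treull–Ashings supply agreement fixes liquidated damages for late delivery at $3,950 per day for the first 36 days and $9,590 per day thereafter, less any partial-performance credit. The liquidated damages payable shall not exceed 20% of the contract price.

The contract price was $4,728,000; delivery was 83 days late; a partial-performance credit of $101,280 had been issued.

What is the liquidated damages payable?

Liquidated damages: $491,650

First 36 days: 36 × $3,950 = $142,200
Remaining days: (83 − 36) × $9,590 = $450,730
Accrued per-day damages: $142,200 + $450,730 = $592,930
Less partial-performance credit: $592,930 − $101,280 = $491,650
Cap: 20% of $4,728,000 = $945,600
Cap at $945,600: $491,650 is within the cap, no reduction.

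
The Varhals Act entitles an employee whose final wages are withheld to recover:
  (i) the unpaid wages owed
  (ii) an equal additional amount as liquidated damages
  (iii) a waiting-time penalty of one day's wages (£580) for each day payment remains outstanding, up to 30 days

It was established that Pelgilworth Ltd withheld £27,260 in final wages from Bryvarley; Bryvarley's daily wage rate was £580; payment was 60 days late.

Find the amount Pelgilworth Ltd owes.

£71,920

Liquidated damages (equal amount): £27,260
Penalty days: min(60, 30) = 30
Waiting-time penalty: 30 × £580 = £17,400
Total award: £27,260 + £27,260 + £17,400 = £71,920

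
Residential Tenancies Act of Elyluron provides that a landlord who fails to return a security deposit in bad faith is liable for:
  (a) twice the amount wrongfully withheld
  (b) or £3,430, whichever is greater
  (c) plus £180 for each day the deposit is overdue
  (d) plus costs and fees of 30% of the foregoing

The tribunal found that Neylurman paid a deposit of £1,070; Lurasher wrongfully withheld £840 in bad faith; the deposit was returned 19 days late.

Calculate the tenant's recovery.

£8,905

Doubled: 2 × £840 = £1,680
Minimum £3,430: £1,680 is below the minimum → £3,430
Late-return penalty: 19 × £180 = £3,420
Damages plus late penalty: £3,430 + £3,420 = £6,850
Costs and fees: 30% of £6,850 = £2,055
Total recovery: £6,850 + £2,055 = £8,905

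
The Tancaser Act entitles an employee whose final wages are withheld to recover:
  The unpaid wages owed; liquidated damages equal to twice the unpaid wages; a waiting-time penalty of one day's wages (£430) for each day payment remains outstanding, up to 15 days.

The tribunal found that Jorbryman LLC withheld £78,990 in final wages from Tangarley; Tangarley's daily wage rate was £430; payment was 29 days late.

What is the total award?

Doubled: 2 × £78,990 = £157,980
Penalty days: min(29, 15) = 15
Waiting-time penalty: 15 × £430 = £6,450
Total award: £78,990 + £157,980 + £6,450 = £243,420

£243,420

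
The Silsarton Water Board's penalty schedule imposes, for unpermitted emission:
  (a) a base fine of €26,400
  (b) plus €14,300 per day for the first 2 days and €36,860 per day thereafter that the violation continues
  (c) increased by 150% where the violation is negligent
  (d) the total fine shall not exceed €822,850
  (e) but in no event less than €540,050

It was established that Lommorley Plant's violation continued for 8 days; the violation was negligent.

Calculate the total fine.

First 2 days: 2 × €14,300 = €28,600
Remaining days: (8 − 2) × €36,860 = €221,160
Per-day component: €28,600 + €221,160 = €249,760
Base plus per-day: €26,400 + €249,760 = €276,160
Enhancement: 150% of €276,160 = €414,240
Enhanced fine: €276,160 + €414,240 = €690,400
Cap at €822,850: €690,400 is within the cap, no reduction.
Minimum €540,050: €690,400 meets the minimum, no increase.

€690,400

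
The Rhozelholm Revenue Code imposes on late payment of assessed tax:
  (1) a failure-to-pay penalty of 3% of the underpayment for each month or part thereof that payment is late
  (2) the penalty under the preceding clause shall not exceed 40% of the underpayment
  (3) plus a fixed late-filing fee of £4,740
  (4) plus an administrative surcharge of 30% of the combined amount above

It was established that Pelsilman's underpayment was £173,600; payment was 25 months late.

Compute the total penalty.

£96,434

Accrued rate: 3% × 25 = 75%, capped at 40% → 40%
Failure-to-pay penalty: 40% of £173,600 = £69,440
Penalty before surcharge: £69,440 + £4,740 = £74,180
Administrative surcharge: 30% of £74,180 = £22,254
Total penalty: £74,180 + £22,254 = £96,434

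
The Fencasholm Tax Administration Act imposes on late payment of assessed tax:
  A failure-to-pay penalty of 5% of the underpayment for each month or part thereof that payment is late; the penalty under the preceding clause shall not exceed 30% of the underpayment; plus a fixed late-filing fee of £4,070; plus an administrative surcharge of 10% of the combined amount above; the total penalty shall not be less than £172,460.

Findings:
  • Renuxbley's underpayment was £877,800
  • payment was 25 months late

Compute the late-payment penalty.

Penalty: £294,151

Accrued rate: 5% × 25 = 125%, capped at 30% → 30%
Failure-to-pay penalty: 30% of £877,800 = £263,340
Penalty before surcharge: £263,340 + £4,070 = £267,410
Administrative surcharge: 10% of £267,410 = £26,741
Total penalty: £267,410 + £26,741 = £294,151
Minimum £172,460: £294,151 meets the minimum, no increase.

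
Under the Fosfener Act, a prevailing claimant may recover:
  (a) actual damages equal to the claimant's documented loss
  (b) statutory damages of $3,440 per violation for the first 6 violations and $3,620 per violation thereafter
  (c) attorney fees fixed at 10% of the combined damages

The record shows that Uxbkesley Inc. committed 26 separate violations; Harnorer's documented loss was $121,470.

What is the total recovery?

First 6 violations: 6 × $3,440 = $20,640
Remaining violations: (26 − 6) × $3,620 = $72,400
Statutory damages: $20,640 + $72,400 = $93,040
Combined damages: $121,470 + $93,040 = $214,510
Attorney fees: 10% of $214,510 = $21,451
Total recovery: $214,510 + $21,451 = $235,961

$235,961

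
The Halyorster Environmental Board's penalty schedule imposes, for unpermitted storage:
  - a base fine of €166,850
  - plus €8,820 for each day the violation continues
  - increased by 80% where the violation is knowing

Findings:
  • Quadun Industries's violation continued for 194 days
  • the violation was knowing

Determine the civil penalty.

Per-day component: 194 × €8,820 = €1,711,080
Base plus per-day: €166,850 + €1,711,080 = €1,877,930
Enhancement: 80% of €1,877,930 = €1,502,344
Enhanced fine: €1,877,930 + €1,502,344 = €3,380,274

€3,380,274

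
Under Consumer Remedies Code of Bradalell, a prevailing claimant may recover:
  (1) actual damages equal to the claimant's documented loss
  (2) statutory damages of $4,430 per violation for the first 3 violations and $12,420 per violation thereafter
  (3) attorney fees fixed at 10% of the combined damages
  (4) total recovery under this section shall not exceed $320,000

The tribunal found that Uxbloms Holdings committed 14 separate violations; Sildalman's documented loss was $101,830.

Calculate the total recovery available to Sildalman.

First 3 violations: 3 × $4,430 = $13,290
Remaining violations: (14 − 3) × $12,420 = $136,620
Statutory damages: $13,290 + $136,620 = $149,910
Combined damages: $101,830 + $149,910 = $251,740
Attorney fees: 10% of $251,740 = $25,174
Total before cap: $251,740 + $25,174 = $276,914
Cap at $320,000: $276,914 is within the cap, no reduction.

$276,914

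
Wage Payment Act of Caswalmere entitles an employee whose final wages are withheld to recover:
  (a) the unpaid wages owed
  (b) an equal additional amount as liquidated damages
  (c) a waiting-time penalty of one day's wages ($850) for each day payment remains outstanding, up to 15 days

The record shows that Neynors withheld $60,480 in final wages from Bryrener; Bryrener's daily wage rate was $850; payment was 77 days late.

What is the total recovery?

$133,710

Liquidated damages (equal amount): $60,480
Penalty days: min(77, 15) = 15
Waiting-time penalty: 15 × $850 = $12,750
Total award: $60,480 + $60,480 + $12,750 = $133,710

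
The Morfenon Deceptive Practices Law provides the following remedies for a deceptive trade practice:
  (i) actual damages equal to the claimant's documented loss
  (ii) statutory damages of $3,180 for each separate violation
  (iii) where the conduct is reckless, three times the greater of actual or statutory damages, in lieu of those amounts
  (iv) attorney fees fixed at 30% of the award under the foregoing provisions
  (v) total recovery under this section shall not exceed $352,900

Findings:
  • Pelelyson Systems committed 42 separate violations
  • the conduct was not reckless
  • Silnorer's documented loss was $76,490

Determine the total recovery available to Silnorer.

Statutory damages: 42 × $3,180 = $133,560
Conduct not reckless: the in-lieu enhancement does not apply.
Actual plus statutory damages: $76,490 + $133,560 = $210,050
Attorney fees: 30% of $210,050 = $63,015
Total before cap: $210,050 + $63,015 = $273,065
Cap at $352,900: $273,065 is within the cap, no reduction.

$273,065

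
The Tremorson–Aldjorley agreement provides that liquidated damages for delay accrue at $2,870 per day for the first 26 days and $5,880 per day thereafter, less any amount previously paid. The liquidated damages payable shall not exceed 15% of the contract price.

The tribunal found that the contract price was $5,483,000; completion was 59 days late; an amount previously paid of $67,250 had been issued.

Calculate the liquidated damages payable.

Liquidated damages: $201,410

First 26 days: 26 × $2,870 = $74,620
Remaining days: (59 − 26) × $5,880 = $194,040
Accrued per-day damages: $74,620 + $194,040 = $268,660
Less amount previously paid: $268,660 − $67,250 = $201,410
Cap: 15% of $5,483,000 = $822,450
Cap at $822,450: $201,410 is within the cap, no reduction.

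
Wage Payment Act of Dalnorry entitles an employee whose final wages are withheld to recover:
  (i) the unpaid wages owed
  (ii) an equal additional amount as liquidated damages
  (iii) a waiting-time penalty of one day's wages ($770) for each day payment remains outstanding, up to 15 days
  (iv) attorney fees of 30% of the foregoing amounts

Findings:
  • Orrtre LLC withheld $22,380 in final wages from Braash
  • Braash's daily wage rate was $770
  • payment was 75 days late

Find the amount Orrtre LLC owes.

Liquidated damages (equal amount): $22,380
Penalty days: min(75, 15) = 15
Waiting-time penalty: 15 × $770 = $11,550
Subtotal: $22,380 + $22,380 + $11,550 = $56,310
Attorney fees: 30% of $56,310 = $16,893
Total award: $56,310 + $16,893 = $73,203

Total award: $73,203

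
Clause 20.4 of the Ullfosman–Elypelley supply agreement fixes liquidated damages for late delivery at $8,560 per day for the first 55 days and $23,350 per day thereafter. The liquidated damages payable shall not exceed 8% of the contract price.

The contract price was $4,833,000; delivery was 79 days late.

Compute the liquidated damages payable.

First 55 days: 55 × $8,560 = $470,800
Remaining days: (79 − 55) × $23,350 = $560,400
Accrued per-day damages: $470,800 + $560,400 = $1,031,200
Cap: 8% of $4,833,000 = $386,640
Cap at $386,640: $1,031,200 exceeds the cap → $386,640

$386,640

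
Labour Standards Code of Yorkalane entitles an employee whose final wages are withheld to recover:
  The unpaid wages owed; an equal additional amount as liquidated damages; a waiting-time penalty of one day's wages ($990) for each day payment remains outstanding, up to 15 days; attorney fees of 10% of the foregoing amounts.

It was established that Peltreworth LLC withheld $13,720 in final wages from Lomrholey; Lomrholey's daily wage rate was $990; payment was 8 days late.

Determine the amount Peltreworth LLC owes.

Liquidated damages (equal amount): $13,720
Penalty days: min(8, 15) = 8
Waiting-time penalty: 8 × $990 = $7,920
Subtotal: $13,720 + $13,720 + $7,920 = $35,360
Attorney fees: 10% of $35,360 = $3,536
Total award: $35,360 + $3,536 = $38,896

$38,896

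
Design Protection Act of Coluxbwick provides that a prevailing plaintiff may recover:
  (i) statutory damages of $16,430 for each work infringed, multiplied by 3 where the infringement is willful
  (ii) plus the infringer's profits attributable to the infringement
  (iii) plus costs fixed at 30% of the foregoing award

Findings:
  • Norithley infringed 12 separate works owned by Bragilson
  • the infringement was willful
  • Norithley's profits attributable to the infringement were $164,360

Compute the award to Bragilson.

Award: $982,592

Statutory damages: 12 × $16,430 = $197,160
Trebled: 3 × $197,160 = $591,480
Combined award: $591,480 + $164,360 = $755,840
Costs: 30% of $755,840 = $226,752
Award plus costs: $755,840 + $226,752 = $982,592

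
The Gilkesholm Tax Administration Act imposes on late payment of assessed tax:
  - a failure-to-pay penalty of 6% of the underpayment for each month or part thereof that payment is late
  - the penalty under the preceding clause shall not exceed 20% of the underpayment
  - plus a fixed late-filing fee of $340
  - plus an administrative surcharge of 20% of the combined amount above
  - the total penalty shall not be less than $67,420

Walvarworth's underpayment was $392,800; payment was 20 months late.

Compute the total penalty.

Accrued rate: 6% × 20 = 120%, capped at 20% → 20%
Failure-to-pay penalty: 20% of $392,800 = $78,560
Penalty before surcharge: $78,560 + $340 = $78,900
Administrative surcharge: 20% of $78,900 = $15,780
Total penalty: $78,900 + $15,780 = $94,680
Minimum $67,420: $94,680 meets the minimum, no increase.

$94,680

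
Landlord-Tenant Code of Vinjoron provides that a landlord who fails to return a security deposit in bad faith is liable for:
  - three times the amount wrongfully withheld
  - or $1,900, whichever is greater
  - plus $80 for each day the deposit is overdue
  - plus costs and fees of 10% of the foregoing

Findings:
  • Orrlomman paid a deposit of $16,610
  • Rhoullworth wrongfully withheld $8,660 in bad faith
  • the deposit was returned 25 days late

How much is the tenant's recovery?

$30,778

Trebled: 3 × $8,660 = $25,980
Minimum $1,900: $25,980 meets the minimum, no increase.
Late-return penalty: 25 × $80 = $2,000
Damages plus late penalty: $25,980 + $2,000 = $27,980
Costs and fees: 10% of $27,980 = $2,798
Total recovery: $27,980 + $2,798 = $30,778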